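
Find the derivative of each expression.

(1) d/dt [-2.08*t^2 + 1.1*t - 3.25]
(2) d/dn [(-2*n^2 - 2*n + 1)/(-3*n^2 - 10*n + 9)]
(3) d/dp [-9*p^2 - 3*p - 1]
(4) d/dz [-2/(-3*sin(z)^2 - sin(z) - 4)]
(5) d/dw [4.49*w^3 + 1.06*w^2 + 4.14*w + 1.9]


(1) = 1.1 - 4.16*t
(2) = 2*(7*n^2 - 15*n - 4)/(9*n^4 + 60*n^3 + 46*n^2 - 180*n + 81)
(3) = -18*p - 3
(4) = -2*(6*sin(z) + 1)*cos(z)/(3*sin(z)^2 + sin(z) + 4)^2
(5) = 13.47*w^2 + 2.12*w + 4.14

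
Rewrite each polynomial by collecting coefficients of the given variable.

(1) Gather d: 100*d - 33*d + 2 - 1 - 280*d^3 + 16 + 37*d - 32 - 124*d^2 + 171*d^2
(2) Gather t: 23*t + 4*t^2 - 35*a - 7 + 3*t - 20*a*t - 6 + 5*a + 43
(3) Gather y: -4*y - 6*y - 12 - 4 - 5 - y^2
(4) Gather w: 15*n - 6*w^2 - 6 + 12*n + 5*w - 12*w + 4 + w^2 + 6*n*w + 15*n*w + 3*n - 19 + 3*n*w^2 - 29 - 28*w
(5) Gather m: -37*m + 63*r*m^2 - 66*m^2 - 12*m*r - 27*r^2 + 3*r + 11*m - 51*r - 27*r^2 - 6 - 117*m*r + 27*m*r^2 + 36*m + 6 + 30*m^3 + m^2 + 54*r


(1) = -280*d^3 + 47*d^2 + 104*d - 15
(2) = -30*a + 4*t^2 + t*(26 - 20*a) + 30
(3) = -y^2 - 10*y - 21
(4) = 30*n + w^2*(3*n - 5) + w*(21*n - 35) - 50
(5) = 30*m^3 + m^2*(63*r - 65) + m*(27*r^2 - 129*r + 10) - 54*r^2 + 6*r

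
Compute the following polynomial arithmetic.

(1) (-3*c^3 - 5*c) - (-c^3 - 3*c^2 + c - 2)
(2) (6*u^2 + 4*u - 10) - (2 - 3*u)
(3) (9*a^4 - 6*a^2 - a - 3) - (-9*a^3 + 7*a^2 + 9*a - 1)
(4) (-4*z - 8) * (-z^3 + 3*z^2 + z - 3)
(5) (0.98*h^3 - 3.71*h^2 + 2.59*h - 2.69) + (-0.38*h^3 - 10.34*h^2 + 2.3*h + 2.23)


(1) = -2*c^3 + 3*c^2 - 6*c + 2
(2) = 6*u^2 + 7*u - 12
(3) = 9*a^4 + 9*a^3 - 13*a^2 - 10*a - 2
(4) = 4*z^4 - 4*z^3 - 28*z^2 + 4*z + 24
(5) = 0.6*h^3 - 14.05*h^2 + 4.89*h - 0.46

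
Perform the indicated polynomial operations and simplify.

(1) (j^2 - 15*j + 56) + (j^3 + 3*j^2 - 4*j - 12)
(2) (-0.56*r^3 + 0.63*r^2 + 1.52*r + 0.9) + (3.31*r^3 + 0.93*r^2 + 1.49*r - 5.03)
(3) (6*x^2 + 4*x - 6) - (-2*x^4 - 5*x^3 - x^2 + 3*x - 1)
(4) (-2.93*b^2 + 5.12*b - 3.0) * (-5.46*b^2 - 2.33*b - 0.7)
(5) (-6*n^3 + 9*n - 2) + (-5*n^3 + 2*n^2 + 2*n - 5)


(1) = j^3 + 4*j^2 - 19*j + 44
(2) = 2.75*r^3 + 1.56*r^2 + 3.01*r - 4.13
(3) = 2*x^4 + 5*x^3 + 7*x^2 + x - 5
(4) = 15.9978*b^4 - 21.1283*b^3 + 6.5014*b^2 + 3.406*b + 2.1
(5) = -11*n^3 + 2*n^2 + 11*n - 7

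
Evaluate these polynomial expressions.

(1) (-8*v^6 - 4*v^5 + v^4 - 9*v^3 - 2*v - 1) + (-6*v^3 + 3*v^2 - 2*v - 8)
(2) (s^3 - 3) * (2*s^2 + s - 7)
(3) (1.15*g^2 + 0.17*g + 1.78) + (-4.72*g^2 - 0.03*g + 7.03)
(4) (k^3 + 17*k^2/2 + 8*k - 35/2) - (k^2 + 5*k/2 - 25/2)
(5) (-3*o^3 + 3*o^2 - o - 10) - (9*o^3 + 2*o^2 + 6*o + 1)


(1) = -8*v^6 - 4*v^5 + v^4 - 15*v^3 + 3*v^2 - 4*v - 9
(2) = 2*s^5 + s^4 - 7*s^3 - 6*s^2 - 3*s + 21
(3) = -3.57*g^2 + 0.14*g + 8.81
(4) = k^3 + 15*k^2/2 + 11*k/2 - 5
(5) = -12*o^3 + o^2 - 7*o - 11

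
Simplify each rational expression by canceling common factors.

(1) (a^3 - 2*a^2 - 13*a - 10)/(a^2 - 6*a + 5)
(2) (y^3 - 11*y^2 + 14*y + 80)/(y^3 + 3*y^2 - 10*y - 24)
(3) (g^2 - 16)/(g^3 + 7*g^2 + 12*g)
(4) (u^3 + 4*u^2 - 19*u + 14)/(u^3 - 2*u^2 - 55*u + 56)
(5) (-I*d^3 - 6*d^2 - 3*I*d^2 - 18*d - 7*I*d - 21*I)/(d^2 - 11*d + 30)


(1) = (a^2 + 3*a + 2)/(a - 1)
(2) = (y^2 - 13*y + 40)/(y^2 + y - 12)
(3) = (g - 4)/(g^2 + 3*g)
(4) = (u - 2)/(u - 8)
(5) = (-I*d^3 + d^2*(-6 - 3*I) + d*(-18 - 7*I) - 21*I)/(d^2 - 11*d + 30)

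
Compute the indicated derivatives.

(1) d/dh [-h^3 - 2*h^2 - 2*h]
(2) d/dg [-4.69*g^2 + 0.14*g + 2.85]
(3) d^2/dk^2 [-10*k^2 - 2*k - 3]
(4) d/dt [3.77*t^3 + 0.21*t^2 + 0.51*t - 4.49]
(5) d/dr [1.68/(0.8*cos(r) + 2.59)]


(1) = -3*h^2 - 4*h - 2
(2) = 0.14 - 9.38*g
(3) = -20
(4) = 11.31*t^2 + 0.42*t + 0.51
(5) = 1.344*sin(r)/(0.8*cos(r) + 2.59)^2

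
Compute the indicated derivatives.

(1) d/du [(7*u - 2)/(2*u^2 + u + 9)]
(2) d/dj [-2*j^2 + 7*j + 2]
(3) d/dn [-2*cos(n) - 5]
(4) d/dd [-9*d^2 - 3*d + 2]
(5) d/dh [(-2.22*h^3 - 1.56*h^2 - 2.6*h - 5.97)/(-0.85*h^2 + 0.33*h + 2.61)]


(1) = (14*u^2 + 7*u - (4*u + 1)*(7*u - 2) + 63)/(2*u^2 + u + 9)^2
(2) = 7 - 4*j
(3) = 2*sin(n)
(4) = -18*d - 3
(5) = (1.887*h^4 - 1.4652*h^3 - 20.1074*h^2 - 18.2922*h - 4.8159)/(0.7225*h^4 - 0.561*h^3 - 4.3281*h^2 + 1.7226*h + 6.8121)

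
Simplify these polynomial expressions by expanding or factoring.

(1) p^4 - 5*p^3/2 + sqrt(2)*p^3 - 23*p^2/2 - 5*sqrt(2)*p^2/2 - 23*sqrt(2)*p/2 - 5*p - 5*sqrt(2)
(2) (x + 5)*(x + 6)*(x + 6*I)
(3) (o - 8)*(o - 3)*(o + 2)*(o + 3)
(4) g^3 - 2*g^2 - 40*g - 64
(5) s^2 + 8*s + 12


(1) = (p - 5)*(p + 1/2)*(p + 2)*(p + sqrt(2))
(2) = x^3 + 11*x^2 + 6*I*x^2 + 30*x + 66*I*x + 180*I
(3) = o^4 - 6*o^3 - 25*o^2 + 54*o + 144
(4) = (g - 8)*(g + 2)*(g + 4)
(5) = (s + 2)*(s + 6)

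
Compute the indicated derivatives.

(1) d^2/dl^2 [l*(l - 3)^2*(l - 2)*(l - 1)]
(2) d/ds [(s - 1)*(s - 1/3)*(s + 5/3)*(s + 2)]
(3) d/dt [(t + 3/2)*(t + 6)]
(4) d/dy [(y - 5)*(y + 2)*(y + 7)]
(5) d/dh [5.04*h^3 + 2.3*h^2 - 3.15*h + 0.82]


(1) = 20*l^3 - 108*l^2 + 174*l - 78
(2) = 4*s^3 + 7*s^2 - 22*s/9 - 29/9
(3) = 2*t + 15/2
(4) = 3*y^2 + 8*y - 31
(5) = 15.12*h^2 + 4.6*h - 3.15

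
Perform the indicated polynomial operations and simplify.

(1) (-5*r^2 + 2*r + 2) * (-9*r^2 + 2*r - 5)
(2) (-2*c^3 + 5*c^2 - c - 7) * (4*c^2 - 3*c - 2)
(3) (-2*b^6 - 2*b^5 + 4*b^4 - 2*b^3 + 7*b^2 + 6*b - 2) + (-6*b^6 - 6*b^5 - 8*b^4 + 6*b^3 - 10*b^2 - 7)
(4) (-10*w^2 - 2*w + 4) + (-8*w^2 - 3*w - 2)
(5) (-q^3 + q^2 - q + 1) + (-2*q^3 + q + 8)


(1) = 45*r^4 - 28*r^3 + 11*r^2 - 6*r - 10
(2) = -8*c^5 + 26*c^4 - 15*c^3 - 35*c^2 + 23*c + 14
(3) = -8*b^6 - 8*b^5 - 4*b^4 + 4*b^3 - 3*b^2 + 6*b - 9
(4) = -18*w^2 - 5*w + 2
(5) = -3*q^3 + q^2 + 9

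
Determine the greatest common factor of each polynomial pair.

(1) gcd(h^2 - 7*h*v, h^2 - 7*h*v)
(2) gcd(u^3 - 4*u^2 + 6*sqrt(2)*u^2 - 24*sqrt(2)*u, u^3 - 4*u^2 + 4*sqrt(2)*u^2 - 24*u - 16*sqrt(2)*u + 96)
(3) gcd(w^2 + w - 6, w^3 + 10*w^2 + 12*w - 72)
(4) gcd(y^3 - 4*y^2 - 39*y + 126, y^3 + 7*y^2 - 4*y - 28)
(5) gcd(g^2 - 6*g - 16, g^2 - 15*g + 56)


(1) = -h^2 + 7*h*v
(2) = u^2 + u*(-4 + 6*sqrt(2)) - 24*sqrt(2)
(3) = w - 2
(4) = gcd((y - 7)*(y - 3)*(y + 6), (y - 2)*(y + 2)*(y + 7)) = 1
(5) = gcd((g - 8)*(g + 2), (g - 8)*(g - 7)) = g - 8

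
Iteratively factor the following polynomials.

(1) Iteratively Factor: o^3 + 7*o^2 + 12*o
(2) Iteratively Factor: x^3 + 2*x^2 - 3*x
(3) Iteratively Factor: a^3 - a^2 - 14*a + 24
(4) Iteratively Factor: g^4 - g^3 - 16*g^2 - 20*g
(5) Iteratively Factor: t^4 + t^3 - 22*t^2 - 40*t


(1) = (o + 4)*(o^2 + 3*o) = (o + 3)*(o + 4)*(o)
(2) = (x - 1)*(x^2 + 3*x) = (x - 1)*(x + 3)*(x)
(3) = (a - 2)*(a^2 + a - 12) = (a - 2)*(a + 4)*(a - 3)
(4) = (g - 5)*(g^3 + 4*g^2 + 4*g) = (g - 5)*(g + 2)*(g^2 + 2*g) = g*(g - 5)*(g + 2)*(g + 2)
(5) = (t - 5)*(t^3 + 6*t^2 + 8*t) = (t - 5)*(t + 2)*(t^2 + 4*t) = t*(t - 5)*(t + 2)*(t + 4)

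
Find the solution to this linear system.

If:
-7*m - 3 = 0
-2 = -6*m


Then:
No Solution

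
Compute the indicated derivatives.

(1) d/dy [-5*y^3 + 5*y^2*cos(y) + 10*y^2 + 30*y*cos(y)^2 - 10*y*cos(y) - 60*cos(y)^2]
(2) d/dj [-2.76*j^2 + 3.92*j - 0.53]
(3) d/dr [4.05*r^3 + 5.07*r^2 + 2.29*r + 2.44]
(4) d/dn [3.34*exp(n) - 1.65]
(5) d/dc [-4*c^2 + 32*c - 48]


(1) = -5*y^2*sin(y) - 15*y^2 - 30*y*sin(2*y) + 10*sqrt(2)*y*sin(y + pi/4) + 20*y + 60*sin(2*y) - 10*cos(y) + 15*cos(2*y) + 15
(2) = 3.92 - 5.52*j
(3) = 12.15*r^2 + 10.14*r + 2.29
(4) = 3.34*exp(n)
(5) = 32 - 8*c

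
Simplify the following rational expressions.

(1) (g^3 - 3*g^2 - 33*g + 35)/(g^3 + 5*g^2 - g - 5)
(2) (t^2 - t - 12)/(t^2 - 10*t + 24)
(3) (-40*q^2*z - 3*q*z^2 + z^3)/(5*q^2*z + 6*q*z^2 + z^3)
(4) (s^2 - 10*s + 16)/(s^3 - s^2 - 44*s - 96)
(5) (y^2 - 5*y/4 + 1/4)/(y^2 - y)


(1) = (g - 7)/(g + 1)
(2) = (t + 3)/(t - 6)
(3) = (-8*q + z)/(q + z)
(4) = (s - 2)/(s^2 + 7*s + 12)
(5) = (4*y - 1)/(4*y)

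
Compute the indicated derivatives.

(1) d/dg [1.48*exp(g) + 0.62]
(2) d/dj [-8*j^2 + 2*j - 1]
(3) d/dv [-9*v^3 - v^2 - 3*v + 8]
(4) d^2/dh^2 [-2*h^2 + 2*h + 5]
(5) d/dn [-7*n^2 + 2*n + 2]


(1) = 1.48*exp(g)
(2) = 2 - 16*j
(3) = -27*v^2 - 2*v - 3
(4) = -4
(5) = 2 - 14*n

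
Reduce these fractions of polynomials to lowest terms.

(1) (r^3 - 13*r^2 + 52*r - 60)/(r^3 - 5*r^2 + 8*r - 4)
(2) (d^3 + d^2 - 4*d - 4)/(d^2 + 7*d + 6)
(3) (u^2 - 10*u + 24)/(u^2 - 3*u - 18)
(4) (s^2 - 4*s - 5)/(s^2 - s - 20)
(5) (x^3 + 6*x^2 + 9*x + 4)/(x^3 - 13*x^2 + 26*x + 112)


(1) = (r^2 - 11*r + 30)/(r^2 - 3*r + 2)
(2) = (d^2 - 4)/(d + 6)
(3) = (u - 4)/(u + 3)
(4) = (s + 1)/(s + 4)
(5) = (x^3 + 6*x^2 + 9*x + 4)/(x^3 - 13*x^2 + 26*x + 112)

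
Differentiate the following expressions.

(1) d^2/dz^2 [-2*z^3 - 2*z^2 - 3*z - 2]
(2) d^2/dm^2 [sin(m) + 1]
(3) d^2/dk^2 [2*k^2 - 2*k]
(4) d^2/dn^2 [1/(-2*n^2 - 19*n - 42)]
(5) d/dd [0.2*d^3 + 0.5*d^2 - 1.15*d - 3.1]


(1) = -12*z - 4
(2) = -sin(m)
(3) = 4
(4) = 2*(4*n^2 + 38*n - (4*n + 19)^2 + 84)/(2*n^2 + 19*n + 42)^3
(5) = 0.6*d^2 + 1.0*d - 1.15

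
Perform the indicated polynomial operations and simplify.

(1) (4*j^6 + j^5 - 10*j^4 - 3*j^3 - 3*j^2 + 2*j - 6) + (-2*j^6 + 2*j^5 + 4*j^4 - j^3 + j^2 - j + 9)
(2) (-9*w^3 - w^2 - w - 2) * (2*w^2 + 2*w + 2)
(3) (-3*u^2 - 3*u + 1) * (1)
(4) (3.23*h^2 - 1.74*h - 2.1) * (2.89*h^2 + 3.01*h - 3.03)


(1) = 2*j^6 + 3*j^5 - 6*j^4 - 4*j^3 - 2*j^2 + j + 3
(2) = -18*w^5 - 20*w^4 - 22*w^3 - 8*w^2 - 6*w - 4
(3) = -3*u^2 - 3*u + 1
(4) = 9.3347*h^4 + 4.6937*h^3 - 21.0933*h^2 - 1.0488*h + 6.363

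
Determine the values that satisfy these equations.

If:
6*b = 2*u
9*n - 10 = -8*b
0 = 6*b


Then:
b = 0
n = 10/9
u = 0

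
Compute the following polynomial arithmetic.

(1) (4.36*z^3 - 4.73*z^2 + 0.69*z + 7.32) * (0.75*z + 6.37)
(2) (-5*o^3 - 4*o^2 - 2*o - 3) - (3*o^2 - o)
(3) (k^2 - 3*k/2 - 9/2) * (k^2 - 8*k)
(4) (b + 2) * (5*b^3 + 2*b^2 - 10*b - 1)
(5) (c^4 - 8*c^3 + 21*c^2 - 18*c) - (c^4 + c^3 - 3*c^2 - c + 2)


(1) = 3.27*z^4 + 24.2257*z^3 - 29.6126*z^2 + 9.8853*z + 46.6284
(2) = -5*o^3 - 7*o^2 - o - 3
(3) = k^4 - 19*k^3/2 + 15*k^2/2 + 36*k
(4) = 5*b^4 + 12*b^3 - 6*b^2 - 21*b - 2
(5) = -9*c^3 + 24*c^2 - 17*c - 2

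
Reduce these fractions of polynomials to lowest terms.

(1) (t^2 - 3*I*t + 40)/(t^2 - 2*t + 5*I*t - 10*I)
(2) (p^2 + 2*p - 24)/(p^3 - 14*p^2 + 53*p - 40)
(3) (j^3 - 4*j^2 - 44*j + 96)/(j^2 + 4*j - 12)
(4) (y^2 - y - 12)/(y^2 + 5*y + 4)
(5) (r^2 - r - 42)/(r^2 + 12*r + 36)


(1) = (t - 8*I)/(t - 2)
(2) = (p^2 + 2*p - 24)/(p^3 - 14*p^2 + 53*p - 40)
(3) = j - 8
(4) = (y^2 - y - 12)/(y^2 + 5*y + 4)
(5) = (r - 7)/(r + 6)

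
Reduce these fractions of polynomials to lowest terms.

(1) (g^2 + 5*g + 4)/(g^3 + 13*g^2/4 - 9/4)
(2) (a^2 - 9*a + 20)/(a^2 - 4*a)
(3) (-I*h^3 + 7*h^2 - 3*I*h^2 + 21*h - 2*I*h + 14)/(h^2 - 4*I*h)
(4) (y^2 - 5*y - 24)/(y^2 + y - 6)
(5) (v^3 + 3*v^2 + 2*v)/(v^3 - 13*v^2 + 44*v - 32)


(1) = (4*g + 16)/(4*g^2 + 9*g - 9)
(2) = (a - 5)/a
(3) = (-I*h^3 + h^2*(7 - 3*I) + h*(21 - 2*I) + 14)/(h^2 - 4*I*h)
(4) = (y - 8)/(y - 2)
(5) = (v^3 + 3*v^2 + 2*v)/(v^3 - 13*v^2 + 44*v - 32)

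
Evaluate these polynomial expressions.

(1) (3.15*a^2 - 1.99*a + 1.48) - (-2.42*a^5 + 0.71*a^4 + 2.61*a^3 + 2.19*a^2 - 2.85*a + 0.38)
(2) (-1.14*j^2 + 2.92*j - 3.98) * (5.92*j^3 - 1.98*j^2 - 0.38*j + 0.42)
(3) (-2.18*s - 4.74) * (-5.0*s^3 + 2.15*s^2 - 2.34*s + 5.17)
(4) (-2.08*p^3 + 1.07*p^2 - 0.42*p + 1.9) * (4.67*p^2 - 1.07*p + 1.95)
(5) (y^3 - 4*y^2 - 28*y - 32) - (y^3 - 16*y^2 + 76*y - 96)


(1) = 2.42*a^5 - 0.71*a^4 - 2.61*a^3 + 0.96*a^2 + 0.86*a + 1.1
(2) = -6.7488*j^5 + 19.5436*j^4 - 28.91*j^3 + 6.292*j^2 + 2.7388*j - 1.6716
(3) = 10.9*s^4 + 19.013*s^3 - 5.0898*s^2 - 0.179*s - 24.5058
(4) = -9.7136*p^5 + 7.2225*p^4 - 7.1623*p^3 + 11.4089*p^2 - 2.852*p + 3.705
(5) = 12*y^2 - 104*y + 64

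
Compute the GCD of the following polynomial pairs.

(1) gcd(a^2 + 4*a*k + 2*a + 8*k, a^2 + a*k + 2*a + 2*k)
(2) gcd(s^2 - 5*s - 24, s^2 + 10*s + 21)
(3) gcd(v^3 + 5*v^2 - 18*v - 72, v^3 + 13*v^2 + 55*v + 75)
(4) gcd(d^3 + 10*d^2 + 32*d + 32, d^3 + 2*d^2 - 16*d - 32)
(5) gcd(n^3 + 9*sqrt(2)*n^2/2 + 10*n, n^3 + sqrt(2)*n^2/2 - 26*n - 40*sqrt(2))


(1) = a + 2
(2) = s + 3
(3) = v + 3
(4) = d^2 + 6*d + 8
(5) = n^2 + 9*sqrt(2)*n/2 + 10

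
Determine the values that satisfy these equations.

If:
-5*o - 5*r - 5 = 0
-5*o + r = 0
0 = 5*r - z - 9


Then:
o = -1/6
r = -5/6
z = -79/6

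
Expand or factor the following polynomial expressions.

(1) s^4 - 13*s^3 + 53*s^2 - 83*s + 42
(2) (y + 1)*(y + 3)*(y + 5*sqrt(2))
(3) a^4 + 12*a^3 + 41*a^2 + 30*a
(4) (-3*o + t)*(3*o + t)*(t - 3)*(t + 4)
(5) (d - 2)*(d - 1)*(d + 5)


(1) = (s - 7)*(s - 3)*(s - 2)*(s - 1)
(2) = y^3 + 4*y^2 + 5*sqrt(2)*y^2 + 3*y + 20*sqrt(2)*y + 15*sqrt(2)
(3) = a*(a + 1)*(a + 5)*(a + 6)
(4) = -9*o^2*t^2 - 9*o^2*t + 108*o^2 + t^4 + t^3 - 12*t^2
(5) = d^3 + 2*d^2 - 13*d + 10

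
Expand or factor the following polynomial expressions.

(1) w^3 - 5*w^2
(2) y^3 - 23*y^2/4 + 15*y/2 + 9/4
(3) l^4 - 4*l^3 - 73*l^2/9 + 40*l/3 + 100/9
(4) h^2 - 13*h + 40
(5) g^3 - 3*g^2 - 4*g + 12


(1) = w^2*(w - 5)
(2) = (y - 3)^2*(y + 1/4)
(3) = (l - 5)*(l - 5/3)*(l + 2/3)*(l + 2)
(4) = (h - 8)*(h - 5)
(5) = (g - 3)*(g - 2)*(g + 2)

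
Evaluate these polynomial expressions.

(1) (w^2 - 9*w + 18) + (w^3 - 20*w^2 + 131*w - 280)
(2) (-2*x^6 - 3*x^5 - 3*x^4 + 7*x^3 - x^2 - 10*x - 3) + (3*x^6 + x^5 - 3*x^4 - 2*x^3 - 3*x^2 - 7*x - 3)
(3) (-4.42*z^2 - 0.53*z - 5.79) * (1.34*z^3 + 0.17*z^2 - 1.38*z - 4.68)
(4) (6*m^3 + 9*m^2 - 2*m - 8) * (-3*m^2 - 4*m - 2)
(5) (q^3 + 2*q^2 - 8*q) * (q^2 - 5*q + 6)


(1) = w^3 - 19*w^2 + 122*w - 262
(2) = x^6 - 2*x^5 - 6*x^4 + 5*x^3 - 4*x^2 - 17*x - 6
(3) = -5.9228*z^5 - 1.4616*z^4 - 1.7491*z^3 + 20.4327*z^2 + 10.4706*z + 27.0972
(4) = -18*m^5 - 51*m^4 - 42*m^3 + 14*m^2 + 36*m + 16
(5) = q^5 - 3*q^4 - 12*q^3 + 52*q^2 - 48*q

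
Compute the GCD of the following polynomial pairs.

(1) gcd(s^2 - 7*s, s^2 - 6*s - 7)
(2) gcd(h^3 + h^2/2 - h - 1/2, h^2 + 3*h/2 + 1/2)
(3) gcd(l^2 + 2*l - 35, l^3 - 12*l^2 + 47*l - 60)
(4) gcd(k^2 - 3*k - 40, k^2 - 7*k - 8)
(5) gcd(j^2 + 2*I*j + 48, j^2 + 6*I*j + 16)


(1) = s - 7
(2) = gcd((h - 1)*(h + 1/2)*(h + 1), (h + 1/2)*(h + 1)) = h^2 + 3*h/2 + 1/2
(3) = l - 5
(4) = gcd((k - 8)*(k + 5), (k - 8)*(k + 1)) = k - 8
(5) = gcd((j - 6*I)*(j + 8*I), (j - 2*I)*(j + 8*I)) = j + 8*I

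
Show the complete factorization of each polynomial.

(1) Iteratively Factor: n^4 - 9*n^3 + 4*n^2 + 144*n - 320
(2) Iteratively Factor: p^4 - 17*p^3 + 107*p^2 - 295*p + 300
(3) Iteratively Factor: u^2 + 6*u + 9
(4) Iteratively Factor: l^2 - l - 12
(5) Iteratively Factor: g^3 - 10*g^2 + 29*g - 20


(1) = (n - 5)*(n^3 - 4*n^2 - 16*n + 64) = (n - 5)*(n - 4)*(n^2 - 16) = (n - 5)*(n - 4)*(n + 4)*(n - 4)
(2) = (p - 3)*(p^3 - 14*p^2 + 65*p - 100) = (p - 5)*(p - 3)*(p^2 - 9*p + 20) = (p - 5)*(p - 4)*(p - 3)*(p - 5)
(3) = (u + 3)*(u + 3)
(4) = (l + 3)*(l - 4)
(5) = (g - 1)*(g^2 - 9*g + 20) = (g - 4)*(g - 1)*(g - 5)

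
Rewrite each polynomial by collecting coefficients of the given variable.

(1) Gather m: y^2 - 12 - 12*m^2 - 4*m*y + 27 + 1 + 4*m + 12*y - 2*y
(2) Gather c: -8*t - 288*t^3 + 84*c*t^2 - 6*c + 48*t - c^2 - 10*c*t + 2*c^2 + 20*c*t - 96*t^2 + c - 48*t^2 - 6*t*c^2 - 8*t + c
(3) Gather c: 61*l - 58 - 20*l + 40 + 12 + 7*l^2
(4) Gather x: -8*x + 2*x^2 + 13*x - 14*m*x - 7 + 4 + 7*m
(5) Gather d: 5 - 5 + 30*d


(1) = -12*m^2 + m*(4 - 4*y) + y^2 + 10*y + 16
(2) = c^2*(1 - 6*t) + c*(84*t^2 + 10*t - 4) - 288*t^3 - 144*t^2 + 32*t
(3) = 7*l^2 + 41*l - 6
(4) = 7*m + 2*x^2 + x*(5 - 14*m) - 3
(5) = 30*d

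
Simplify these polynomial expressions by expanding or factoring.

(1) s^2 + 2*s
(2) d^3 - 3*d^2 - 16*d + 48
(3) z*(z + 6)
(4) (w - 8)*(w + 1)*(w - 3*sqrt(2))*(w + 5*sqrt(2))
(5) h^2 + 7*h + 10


(1) = s*(s + 2)
(2) = (d - 4)*(d - 3)*(d + 4)
(3) = z^2 + 6*z
(4) = w^4 - 7*w^3 + 2*sqrt(2)*w^3 - 38*w^2 - 14*sqrt(2)*w^2 - 16*sqrt(2)*w + 210*w + 240
(5) = (h + 2)*(h + 5)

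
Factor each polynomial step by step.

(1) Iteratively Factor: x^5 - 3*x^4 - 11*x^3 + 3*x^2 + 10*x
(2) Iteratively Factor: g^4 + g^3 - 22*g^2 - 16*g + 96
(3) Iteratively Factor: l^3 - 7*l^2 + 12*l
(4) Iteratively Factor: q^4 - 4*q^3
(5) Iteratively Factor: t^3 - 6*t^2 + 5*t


(1) = (x - 5)*(x^4 + 2*x^3 - x^2 - 2*x) = x*(x - 5)*(x^3 + 2*x^2 - x - 2) = x*(x - 5)*(x + 2)*(x^2 - 1) = x*(x - 5)*(x - 1)*(x + 2)*(x + 1)
(2) = (g + 3)*(g^3 - 2*g^2 - 16*g + 32) = (g + 3)*(g + 4)*(g^2 - 6*g + 8) = (g - 4)*(g + 3)*(g + 4)*(g - 2)
(3) = (l - 4)*(l^2 - 3*l) = (l - 4)*(l - 3)*(l)
(4) = (q)*(q^3 - 4*q^2) = q^2*(q^2 - 4*q) = q^2*(q - 4)*(q)
(5) = (t)*(t^2 - 6*t + 5) = t*(t - 1)*(t - 5)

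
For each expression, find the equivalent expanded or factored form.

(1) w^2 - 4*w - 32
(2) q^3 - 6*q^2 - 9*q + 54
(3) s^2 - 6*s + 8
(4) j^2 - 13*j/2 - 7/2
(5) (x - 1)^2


(1) = (w - 8)*(w + 4)
(2) = (q - 6)*(q - 3)*(q + 3)
(3) = (s - 4)*(s - 2)
(4) = (j - 7)*(j + 1/2)
(5) = x^2 - 2*x + 1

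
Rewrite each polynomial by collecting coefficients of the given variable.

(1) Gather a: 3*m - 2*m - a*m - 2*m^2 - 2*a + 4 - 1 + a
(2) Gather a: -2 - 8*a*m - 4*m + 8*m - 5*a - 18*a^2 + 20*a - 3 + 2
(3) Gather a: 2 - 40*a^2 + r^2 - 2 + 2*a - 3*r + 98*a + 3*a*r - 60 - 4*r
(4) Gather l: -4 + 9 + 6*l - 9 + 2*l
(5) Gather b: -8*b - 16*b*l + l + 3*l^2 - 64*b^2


(1) = a*(-m - 1) - 2*m^2 + m + 3
(2) = -18*a^2 + a*(15 - 8*m) + 4*m - 3
(3) = -40*a^2 + a*(3*r + 100) + r^2 - 7*r - 60
(4) = 8*l - 4
(5) = -64*b^2 + b*(-16*l - 8) + 3*l^2 + l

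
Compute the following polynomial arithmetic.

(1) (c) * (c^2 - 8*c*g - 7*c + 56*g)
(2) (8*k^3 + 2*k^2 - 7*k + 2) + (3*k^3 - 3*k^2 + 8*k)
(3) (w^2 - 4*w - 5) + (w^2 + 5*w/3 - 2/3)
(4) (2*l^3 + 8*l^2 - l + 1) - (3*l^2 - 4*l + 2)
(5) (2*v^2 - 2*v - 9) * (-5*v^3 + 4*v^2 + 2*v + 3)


(1) = c^3 - 8*c^2*g - 7*c^2 + 56*c*g
(2) = 11*k^3 - k^2 + k + 2
(3) = 2*w^2 - 7*w/3 - 17/3
(4) = 2*l^3 + 5*l^2 + 3*l - 1
(5) = -10*v^5 + 18*v^4 + 41*v^3 - 34*v^2 - 24*v - 27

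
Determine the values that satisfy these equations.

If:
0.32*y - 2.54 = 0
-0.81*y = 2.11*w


Then:
w = -3.05
y = 7.94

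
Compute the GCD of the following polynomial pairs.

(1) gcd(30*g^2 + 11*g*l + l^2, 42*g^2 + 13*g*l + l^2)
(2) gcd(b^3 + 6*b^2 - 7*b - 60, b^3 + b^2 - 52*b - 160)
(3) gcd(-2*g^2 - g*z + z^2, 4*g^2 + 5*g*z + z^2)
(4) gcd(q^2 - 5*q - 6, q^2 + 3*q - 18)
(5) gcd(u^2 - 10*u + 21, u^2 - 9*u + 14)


(1) = gcd((5*g + l)*(6*g + l), (6*g + l)*(7*g + l)) = 6*g + l
(2) = gcd((b - 3)*(b + 4)*(b + 5), (b - 8)*(b + 4)*(b + 5)) = b^2 + 9*b + 20
(3) = g + z
(4) = 1
(5) = u - 7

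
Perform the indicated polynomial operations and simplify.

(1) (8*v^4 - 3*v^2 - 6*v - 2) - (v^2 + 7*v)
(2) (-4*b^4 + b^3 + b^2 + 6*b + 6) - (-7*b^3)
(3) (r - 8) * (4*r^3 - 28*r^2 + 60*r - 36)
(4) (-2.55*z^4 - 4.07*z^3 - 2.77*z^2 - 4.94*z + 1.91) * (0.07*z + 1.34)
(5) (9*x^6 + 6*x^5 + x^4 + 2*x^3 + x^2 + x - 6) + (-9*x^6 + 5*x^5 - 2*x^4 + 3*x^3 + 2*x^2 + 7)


(1) = 8*v^4 - 4*v^2 - 13*v - 2
(2) = -4*b^4 + 8*b^3 + b^2 + 6*b + 6
(3) = 4*r^4 - 60*r^3 + 284*r^2 - 516*r + 288
(4) = -0.1785*z^5 - 3.7019*z^4 - 5.6477*z^3 - 4.0576*z^2 - 6.4859*z + 2.5594
(5) = 11*x^5 - x^4 + 5*x^3 + 3*x^2 + x + 1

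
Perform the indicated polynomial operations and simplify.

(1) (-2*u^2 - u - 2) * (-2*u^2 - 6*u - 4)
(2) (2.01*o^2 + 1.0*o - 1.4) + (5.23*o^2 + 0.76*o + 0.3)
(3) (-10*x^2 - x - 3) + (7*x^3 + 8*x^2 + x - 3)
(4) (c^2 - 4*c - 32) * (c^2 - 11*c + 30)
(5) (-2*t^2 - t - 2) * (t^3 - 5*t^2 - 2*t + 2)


(1) = 4*u^4 + 14*u^3 + 18*u^2 + 16*u + 8
(2) = 7.24*o^2 + 1.76*o - 1.1
(3) = 7*x^3 - 2*x^2 - 6
(4) = c^4 - 15*c^3 + 42*c^2 + 232*c - 960
(5) = -2*t^5 + 9*t^4 + 7*t^3 + 8*t^2 + 2*t - 4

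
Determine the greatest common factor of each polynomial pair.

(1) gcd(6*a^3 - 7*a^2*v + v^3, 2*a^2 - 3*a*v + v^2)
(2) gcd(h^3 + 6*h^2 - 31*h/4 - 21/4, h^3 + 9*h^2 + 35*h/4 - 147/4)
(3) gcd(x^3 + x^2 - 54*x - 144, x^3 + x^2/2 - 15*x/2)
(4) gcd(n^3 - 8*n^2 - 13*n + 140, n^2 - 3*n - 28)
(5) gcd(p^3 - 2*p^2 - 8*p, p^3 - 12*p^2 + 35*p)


(1) = gcd((-2*a + v)*(-a + v)*(3*a + v), (-2*a + v)*(-a + v)) = 2*a^2 - 3*a*v + v^2
(2) = h^2 + 11*h/2 - 21/2
(3) = x + 3
(4) = gcd((n - 7)*(n - 5)*(n + 4), (n - 7)*(n + 4)) = n^2 - 3*n - 28
(5) = gcd(p*(p - 4)*(p + 2), p*(p - 7)*(p - 5)) = p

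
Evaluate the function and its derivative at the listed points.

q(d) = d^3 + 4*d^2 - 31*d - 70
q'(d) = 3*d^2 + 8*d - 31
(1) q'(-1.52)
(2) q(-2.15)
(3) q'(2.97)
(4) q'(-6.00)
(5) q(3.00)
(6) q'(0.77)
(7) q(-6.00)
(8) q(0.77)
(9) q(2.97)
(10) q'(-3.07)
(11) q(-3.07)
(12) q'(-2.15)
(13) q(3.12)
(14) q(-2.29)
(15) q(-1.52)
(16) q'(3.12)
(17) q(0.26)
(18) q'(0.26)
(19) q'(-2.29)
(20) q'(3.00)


(1) = -36.23
(2) = 5.20
(3) = 19.22
(4) = 29.00
(5) = -100.00
(6) = -23.06
(7) = 44.00
(8) = -91.04
(9) = -100.59
(10) = -27.29
(11) = 33.94
(12) = -34.33
(13) = -97.41
(14) = 9.96
(15) = -17.15
(16) = 23.16
(17) = -77.77
(18) = -28.72
(19) = -33.59
(20) = 20.00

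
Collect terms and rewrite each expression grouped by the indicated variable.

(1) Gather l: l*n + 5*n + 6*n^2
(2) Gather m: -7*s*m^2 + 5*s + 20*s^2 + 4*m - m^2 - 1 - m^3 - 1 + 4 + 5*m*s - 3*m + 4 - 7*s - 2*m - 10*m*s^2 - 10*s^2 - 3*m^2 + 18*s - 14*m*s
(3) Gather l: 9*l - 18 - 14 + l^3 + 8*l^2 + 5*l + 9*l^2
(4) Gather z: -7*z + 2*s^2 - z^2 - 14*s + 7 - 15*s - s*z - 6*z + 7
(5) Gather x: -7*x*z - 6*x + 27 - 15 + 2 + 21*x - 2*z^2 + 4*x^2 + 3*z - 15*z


(1) = l*n + 6*n^2 + 5*n
(2) = -m^3 + m^2*(-7*s - 4) + m*(-10*s^2 - 9*s - 1) + 10*s^2 + 16*s + 6
(3) = l^3 + 17*l^2 + 14*l - 32
(4) = 2*s^2 - 29*s - z^2 + z*(-s - 13) + 14
(5) = 4*x^2 + x*(15 - 7*z) - 2*z^2 - 12*z + 14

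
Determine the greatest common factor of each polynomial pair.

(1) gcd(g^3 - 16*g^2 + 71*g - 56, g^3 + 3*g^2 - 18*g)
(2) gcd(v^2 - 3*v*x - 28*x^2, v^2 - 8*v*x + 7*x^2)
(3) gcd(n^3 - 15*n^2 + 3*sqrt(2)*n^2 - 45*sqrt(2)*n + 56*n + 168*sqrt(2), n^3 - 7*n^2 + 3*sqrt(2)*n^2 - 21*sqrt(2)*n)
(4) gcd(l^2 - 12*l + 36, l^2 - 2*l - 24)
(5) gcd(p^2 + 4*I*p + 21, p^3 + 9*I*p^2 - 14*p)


(1) = gcd((g - 8)*(g - 7)*(g - 1), g*(g - 3)*(g + 6)) = 1
(2) = -v + 7*x
(3) = n^2 + n*(-7 + 3*sqrt(2)) - 21*sqrt(2)
(4) = gcd((l - 6)^2, (l - 6)*(l + 4)) = l - 6
(5) = gcd((p - 3*I)*(p + 7*I), p*(p + 2*I)*(p + 7*I)) = p + 7*I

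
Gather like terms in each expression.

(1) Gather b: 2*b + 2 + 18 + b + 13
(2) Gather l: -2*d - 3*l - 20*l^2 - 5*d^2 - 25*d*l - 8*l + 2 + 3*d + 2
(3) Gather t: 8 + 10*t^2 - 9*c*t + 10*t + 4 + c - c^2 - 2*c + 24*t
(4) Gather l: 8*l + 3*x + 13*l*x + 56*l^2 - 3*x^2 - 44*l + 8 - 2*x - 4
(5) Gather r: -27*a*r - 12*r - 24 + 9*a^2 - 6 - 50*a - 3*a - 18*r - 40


(1) = 3*b + 33
(2) = -5*d^2 + d - 20*l^2 + l*(-25*d - 11) + 4
(3) = -c^2 - c + 10*t^2 + t*(34 - 9*c) + 12
(4) = 56*l^2 + l*(13*x - 36) - 3*x^2 + x + 4
(5) = 9*a^2 - 53*a + r*(-27*a - 30) - 70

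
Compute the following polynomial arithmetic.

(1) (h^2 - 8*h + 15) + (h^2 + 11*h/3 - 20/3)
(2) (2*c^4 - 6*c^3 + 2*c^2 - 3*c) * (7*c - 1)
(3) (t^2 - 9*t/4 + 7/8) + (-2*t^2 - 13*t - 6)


(1) = 2*h^2 - 13*h/3 + 25/3
(2) = 14*c^5 - 44*c^4 + 20*c^3 - 23*c^2 + 3*c
(3) = -t^2 - 61*t/4 - 41/8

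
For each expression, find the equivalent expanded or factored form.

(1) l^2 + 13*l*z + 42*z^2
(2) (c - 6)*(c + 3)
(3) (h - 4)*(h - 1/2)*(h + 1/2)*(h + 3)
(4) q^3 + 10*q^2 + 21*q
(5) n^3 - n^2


(1) = (l + 6*z)*(l + 7*z)
(2) = c^2 - 3*c - 18
(3) = h^4 - h^3 - 49*h^2/4 + h/4 + 3
(4) = q*(q + 3)*(q + 7)
(5) = n^2*(n - 1)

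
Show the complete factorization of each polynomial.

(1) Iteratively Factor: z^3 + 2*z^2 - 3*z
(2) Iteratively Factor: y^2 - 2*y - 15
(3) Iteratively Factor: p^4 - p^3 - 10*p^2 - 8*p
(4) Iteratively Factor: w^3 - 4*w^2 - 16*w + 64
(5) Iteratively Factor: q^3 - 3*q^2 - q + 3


(1) = (z)*(z^2 + 2*z - 3) = z*(z - 1)*(z + 3)
(2) = (y - 5)*(y + 3)
(3) = (p + 1)*(p^3 - 2*p^2 - 8*p) = p*(p + 1)*(p^2 - 2*p - 8) = p*(p + 1)*(p + 2)*(p - 4)
(4) = (w - 4)*(w^2 - 16) = (w - 4)^2*(w + 4)
(5) = (q - 1)*(q^2 - 2*q - 3) = (q - 3)*(q - 1)*(q + 1)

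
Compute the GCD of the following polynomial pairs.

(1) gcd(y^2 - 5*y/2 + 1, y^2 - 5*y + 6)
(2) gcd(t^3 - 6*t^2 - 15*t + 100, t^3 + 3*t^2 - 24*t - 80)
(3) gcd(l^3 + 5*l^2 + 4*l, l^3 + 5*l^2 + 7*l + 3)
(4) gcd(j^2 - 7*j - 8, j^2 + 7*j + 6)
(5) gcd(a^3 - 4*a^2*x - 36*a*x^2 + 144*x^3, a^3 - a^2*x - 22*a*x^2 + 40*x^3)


(1) = y - 2
(2) = gcd((t - 5)^2*(t + 4), (t - 5)*(t + 4)^2) = t^2 - t - 20
(3) = gcd(l*(l + 1)*(l + 4), (l + 1)^2*(l + 3)) = l + 1
(4) = j + 1
(5) = gcd((a - 6*x)*(a - 4*x)*(a + 6*x), (a - 4*x)*(a - 2*x)*(a + 5*x)) = -a + 4*x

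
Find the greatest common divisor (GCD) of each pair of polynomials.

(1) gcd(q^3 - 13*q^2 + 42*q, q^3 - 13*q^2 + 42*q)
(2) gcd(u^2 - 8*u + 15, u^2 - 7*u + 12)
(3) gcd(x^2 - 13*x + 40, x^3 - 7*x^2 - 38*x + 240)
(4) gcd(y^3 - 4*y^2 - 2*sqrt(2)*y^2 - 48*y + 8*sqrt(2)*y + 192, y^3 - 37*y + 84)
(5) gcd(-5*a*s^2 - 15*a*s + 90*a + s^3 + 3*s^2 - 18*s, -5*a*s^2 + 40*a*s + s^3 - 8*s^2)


(1) = q^3 - 13*q^2 + 42*q
(2) = gcd((u - 5)*(u - 3), (u - 4)*(u - 3)) = u - 3
(3) = x^2 - 13*x + 40
(4) = y - 4
(5) = -5*a + s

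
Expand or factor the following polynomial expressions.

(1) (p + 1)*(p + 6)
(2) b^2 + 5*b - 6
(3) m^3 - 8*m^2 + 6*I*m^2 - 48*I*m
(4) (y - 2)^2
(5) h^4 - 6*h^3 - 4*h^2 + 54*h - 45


(1) = p^2 + 7*p + 6
(2) = (b - 1)*(b + 6)
(3) = m*(m - 8)*(m + 6*I)
(4) = y^2 - 4*y + 4
(5) = (h - 5)*(h - 3)*(h - 1)*(h + 3)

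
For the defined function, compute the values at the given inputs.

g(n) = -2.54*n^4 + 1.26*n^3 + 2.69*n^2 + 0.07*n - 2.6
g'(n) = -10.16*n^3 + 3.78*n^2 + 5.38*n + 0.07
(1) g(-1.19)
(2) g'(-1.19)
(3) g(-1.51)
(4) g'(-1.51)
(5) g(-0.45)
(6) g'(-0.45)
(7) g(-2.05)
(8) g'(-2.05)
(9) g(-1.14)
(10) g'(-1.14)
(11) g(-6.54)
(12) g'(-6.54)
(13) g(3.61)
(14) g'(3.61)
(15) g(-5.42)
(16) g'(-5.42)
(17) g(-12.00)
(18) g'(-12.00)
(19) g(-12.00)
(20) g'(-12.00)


(1) = -6.09
(2) = 16.14
(3) = -14.12
(4) = 35.55
(5) = -2.31
(6) = -0.66
(7) = -47.15
(8) = 92.46
(9) = -5.34
(10) = 13.90
(11) = -4887.16
(12) = 2968.58
(13) = -339.40
(14) = -409.23
(15) = -2316.53
(16) = 1699.63
(17) = -54462.80
(18) = 18036.31
(19) = -54462.80
(20) = 18036.31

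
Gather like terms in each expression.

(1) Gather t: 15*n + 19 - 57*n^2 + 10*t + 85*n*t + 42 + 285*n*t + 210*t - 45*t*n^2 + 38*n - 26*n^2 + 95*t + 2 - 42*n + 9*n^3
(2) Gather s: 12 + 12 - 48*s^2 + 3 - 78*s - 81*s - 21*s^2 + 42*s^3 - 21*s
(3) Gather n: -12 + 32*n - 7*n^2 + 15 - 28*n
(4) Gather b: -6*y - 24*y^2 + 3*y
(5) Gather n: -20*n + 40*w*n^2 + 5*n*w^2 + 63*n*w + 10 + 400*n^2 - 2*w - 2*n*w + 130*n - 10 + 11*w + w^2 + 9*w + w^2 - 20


(1) = 9*n^3 - 83*n^2 + 11*n + t*(-45*n^2 + 370*n + 315) + 63
(2) = 42*s^3 - 69*s^2 - 180*s + 27
(3) = -7*n^2 + 4*n + 3
(4) = -24*y^2 - 3*y
(5) = n^2*(40*w + 400) + n*(5*w^2 + 61*w + 110) + 2*w^2 + 18*w - 20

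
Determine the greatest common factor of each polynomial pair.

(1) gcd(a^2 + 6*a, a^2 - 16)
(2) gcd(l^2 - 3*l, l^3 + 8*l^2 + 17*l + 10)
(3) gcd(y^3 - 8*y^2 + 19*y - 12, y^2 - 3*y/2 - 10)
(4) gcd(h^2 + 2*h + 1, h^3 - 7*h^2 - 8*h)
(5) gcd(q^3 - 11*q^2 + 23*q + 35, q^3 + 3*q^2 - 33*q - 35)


(1) = 1
(2) = 1
(3) = y - 4
(4) = h + 1
(5) = gcd((q - 7)*(q - 5)*(q + 1), (q - 5)*(q + 1)*(q + 7)) = q^2 - 4*q - 5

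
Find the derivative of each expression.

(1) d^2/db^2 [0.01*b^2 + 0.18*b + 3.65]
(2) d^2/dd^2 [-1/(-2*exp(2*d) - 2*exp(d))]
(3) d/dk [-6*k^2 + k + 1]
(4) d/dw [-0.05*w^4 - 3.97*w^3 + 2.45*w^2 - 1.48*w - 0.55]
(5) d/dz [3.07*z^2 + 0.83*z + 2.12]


(1) = 0.0200000000000000
(2) = (-(exp(d) + 1)*(4*exp(d) + 1)/2 + (2*exp(d) + 1)^2)*exp(-d)/(exp(d) + 1)^3
(3) = 1 - 12*k
(4) = -0.2*w^3 - 11.91*w^2 + 4.9*w - 1.48
(5) = 6.14*z + 0.83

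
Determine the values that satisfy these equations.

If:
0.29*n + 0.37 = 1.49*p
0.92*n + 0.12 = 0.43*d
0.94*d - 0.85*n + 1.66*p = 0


Then:
d = -0.69
n = -0.45
p = 0.16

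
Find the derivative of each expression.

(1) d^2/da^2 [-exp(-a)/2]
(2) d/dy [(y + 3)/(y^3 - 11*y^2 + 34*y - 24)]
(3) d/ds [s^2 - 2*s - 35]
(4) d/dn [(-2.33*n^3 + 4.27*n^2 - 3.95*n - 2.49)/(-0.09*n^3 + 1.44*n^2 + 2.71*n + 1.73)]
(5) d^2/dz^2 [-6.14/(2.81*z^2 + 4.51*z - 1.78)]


(1) = -exp(-a)/2
(2) = (y^3 - 11*y^2 + 34*y - (y + 3)*(3*y^2 - 22*y + 34) - 24)/(y^3 - 11*y^2 + 34*y - 24)^2
(3) = 2*s - 2
(4) = (-2.9709*n^4 - 13.3396*n^3 + 4.4947*n^2 + 21.9454*n - 0.0856)/(0.0081*n^6 - 0.2592*n^5 + 1.5858*n^4 + 7.4934*n^3 + 12.3265*n^2 + 9.3766*n + 2.9929)
(5) = (96.964108*z^2 + 155.625668*z - 6.14*(5.62*z + 4.51)*(11.24*z + 9.02) - 61.422104)/(2.81*z^2 + 4.51*z - 1.78)^3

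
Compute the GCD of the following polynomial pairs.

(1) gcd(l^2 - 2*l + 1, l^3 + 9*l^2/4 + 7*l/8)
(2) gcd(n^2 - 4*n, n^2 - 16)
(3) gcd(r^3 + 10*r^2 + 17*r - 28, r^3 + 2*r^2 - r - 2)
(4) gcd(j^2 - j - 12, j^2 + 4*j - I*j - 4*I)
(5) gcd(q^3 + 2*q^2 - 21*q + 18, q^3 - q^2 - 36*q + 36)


(1) = 1
(2) = gcd(n*(n - 4), (n - 4)*(n + 4)) = n - 4
(3) = gcd((r - 1)*(r + 4)*(r + 7), (r - 1)*(r + 1)*(r + 2)) = r - 1
(4) = 1
(5) = q^2 + 5*q - 6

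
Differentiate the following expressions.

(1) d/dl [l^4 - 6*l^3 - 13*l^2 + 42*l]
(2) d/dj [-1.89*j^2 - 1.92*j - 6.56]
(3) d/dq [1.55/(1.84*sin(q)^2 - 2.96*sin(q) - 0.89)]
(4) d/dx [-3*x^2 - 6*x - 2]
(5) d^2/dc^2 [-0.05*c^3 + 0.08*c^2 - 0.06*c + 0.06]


(1) = 4*l^3 - 18*l^2 - 26*l + 42
(2) = -3.78*j - 1.92
(3) = (4.588 - 5.704*sin(q))*cos(q)/(-1.84*sin(q)^2 + 2.96*sin(q) + 0.89)^2
(4) = -6*x - 6
(5) = 0.16 - 0.3*c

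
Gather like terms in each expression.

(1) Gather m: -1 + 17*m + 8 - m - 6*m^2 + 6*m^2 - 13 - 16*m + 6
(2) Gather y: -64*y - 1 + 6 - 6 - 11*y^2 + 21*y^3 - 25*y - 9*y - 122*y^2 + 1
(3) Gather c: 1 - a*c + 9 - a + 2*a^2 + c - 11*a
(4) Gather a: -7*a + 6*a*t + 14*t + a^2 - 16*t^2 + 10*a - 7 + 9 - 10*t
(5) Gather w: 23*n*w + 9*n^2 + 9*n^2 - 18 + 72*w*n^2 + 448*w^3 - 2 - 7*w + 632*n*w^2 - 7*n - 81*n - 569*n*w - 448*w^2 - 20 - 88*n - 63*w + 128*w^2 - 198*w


(1) = 0
(2) = 21*y^3 - 133*y^2 - 98*y
(3) = 2*a^2 - 12*a + c*(1 - a) + 10
(4) = a^2 + a*(6*t + 3) - 16*t^2 + 4*t + 2
(5) = 18*n^2 - 176*n + 448*w^3 + w^2*(632*n - 320) + w*(72*n^2 - 546*n - 268) - 40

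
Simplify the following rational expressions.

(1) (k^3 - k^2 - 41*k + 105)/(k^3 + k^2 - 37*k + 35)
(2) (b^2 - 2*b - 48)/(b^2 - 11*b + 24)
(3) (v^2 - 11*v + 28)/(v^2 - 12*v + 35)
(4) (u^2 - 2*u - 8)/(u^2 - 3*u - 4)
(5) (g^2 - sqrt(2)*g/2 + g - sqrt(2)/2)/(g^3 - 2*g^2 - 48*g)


(1) = (k - 3)/(k - 1)
(2) = (b + 6)/(b - 3)
(3) = (v - 4)/(v - 5)
(4) = (u + 2)/(u + 1)
(5) = (2*g^2 + g*(2 - sqrt(2)) - sqrt(2))/(2*g^3 - 4*g^2 - 96*g)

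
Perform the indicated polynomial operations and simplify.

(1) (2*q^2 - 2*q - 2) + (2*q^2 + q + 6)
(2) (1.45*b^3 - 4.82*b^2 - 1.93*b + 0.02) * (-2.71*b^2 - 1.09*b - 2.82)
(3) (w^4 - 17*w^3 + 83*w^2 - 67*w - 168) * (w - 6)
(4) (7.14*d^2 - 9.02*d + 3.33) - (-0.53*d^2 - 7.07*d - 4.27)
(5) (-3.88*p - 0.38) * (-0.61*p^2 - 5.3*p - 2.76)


(1) = 4*q^2 - q + 4
(2) = -3.9295*b^5 + 11.4817*b^4 + 6.3951*b^3 + 15.6419*b^2 + 5.4208*b - 0.0564
(3) = w^5 - 23*w^4 + 185*w^3 - 565*w^2 + 234*w + 1008
(4) = 7.67*d^2 - 1.95*d + 7.6
(5) = 2.3668*p^3 + 20.7958*p^2 + 12.7228*p + 1.0488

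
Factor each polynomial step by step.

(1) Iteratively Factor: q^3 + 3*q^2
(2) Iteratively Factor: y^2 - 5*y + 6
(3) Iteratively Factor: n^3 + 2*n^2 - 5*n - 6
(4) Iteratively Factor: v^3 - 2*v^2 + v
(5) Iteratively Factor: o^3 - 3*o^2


(1) = (q + 3)*(q^2) = q*(q + 3)*(q)
(2) = (y - 3)*(y - 2)
(3) = (n + 3)*(n^2 - n - 2) = (n - 2)*(n + 3)*(n + 1)
(4) = (v - 1)*(v^2 - v) = (v - 1)^2*(v)
(5) = (o - 3)*(o^2) = o*(o - 3)*(o)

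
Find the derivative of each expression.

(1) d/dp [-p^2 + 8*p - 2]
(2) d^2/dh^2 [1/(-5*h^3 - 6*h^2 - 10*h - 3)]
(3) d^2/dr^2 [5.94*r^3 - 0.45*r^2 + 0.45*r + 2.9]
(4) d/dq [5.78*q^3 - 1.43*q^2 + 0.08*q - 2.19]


(1) = 8 - 2*p
(2) = 2*(3*(5*h + 2)*(5*h^3 + 6*h^2 + 10*h + 3) - (15*h^2 + 12*h + 10)^2)/(5*h^3 + 6*h^2 + 10*h + 3)^3
(3) = 35.64*r - 0.9
(4) = 17.34*q^2 - 2.86*q + 0.08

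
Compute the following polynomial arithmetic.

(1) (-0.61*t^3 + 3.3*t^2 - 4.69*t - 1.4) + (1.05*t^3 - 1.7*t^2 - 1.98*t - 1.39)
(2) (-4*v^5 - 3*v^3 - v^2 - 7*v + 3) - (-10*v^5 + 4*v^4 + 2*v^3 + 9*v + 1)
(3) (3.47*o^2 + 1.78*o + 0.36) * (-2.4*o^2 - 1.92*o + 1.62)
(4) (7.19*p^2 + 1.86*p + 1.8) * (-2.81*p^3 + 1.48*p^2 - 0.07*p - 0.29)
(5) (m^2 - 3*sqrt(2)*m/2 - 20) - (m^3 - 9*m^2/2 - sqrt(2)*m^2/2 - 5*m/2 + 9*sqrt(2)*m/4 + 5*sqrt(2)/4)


(1) = 0.44*t^3 + 1.6*t^2 - 6.67*t - 2.79
(2) = 6*v^5 - 4*v^4 - 5*v^3 - v^2 - 16*v + 2
(3) = -8.328*o^4 - 10.9344*o^3 + 1.3398*o^2 + 2.1924*o + 0.5832
(4) = -20.2039*p^5 + 5.4146*p^4 - 2.8085*p^3 + 0.4487*p^2 - 0.6654*p - 0.522
(5) = -m^3 + sqrt(2)*m^2/2 + 11*m^2/2 - 15*sqrt(2)*m/4 + 5*m/2 - 20 - 5*sqrt(2)/4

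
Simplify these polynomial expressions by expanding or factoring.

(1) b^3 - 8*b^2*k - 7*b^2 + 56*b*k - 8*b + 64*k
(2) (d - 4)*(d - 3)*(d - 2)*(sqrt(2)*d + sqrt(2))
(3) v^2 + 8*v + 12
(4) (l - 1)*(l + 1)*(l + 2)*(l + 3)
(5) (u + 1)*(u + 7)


(1) = (b - 8)*(b + 1)*(b - 8*k)
(2) = sqrt(2)*d^4 - 8*sqrt(2)*d^3 + 17*sqrt(2)*d^2 + 2*sqrt(2)*d - 24*sqrt(2)
(3) = (v + 2)*(v + 6)
(4) = l^4 + 5*l^3 + 5*l^2 - 5*l - 6
(5) = u^2 + 8*u + 7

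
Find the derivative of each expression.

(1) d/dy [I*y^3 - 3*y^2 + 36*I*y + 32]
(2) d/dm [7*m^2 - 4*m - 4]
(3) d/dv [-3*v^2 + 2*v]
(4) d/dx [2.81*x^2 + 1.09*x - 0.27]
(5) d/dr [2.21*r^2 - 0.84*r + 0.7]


(1) = 3*I*y^2 - 6*y + 36*I
(2) = 14*m - 4
(3) = 2 - 6*v
(4) = 5.62*x + 1.09
(5) = 4.42*r - 0.84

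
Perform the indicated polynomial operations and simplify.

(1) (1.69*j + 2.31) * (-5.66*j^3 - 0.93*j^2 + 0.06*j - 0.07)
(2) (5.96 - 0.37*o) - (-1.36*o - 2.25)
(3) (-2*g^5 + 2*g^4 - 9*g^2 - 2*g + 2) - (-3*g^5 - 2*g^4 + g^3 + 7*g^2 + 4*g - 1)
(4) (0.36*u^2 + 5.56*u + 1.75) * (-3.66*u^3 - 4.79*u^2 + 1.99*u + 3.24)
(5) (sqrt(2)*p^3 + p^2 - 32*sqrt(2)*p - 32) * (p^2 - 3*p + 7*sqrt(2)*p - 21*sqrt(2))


(1) = -9.5654*j^4 - 14.6463*j^3 - 2.0469*j^2 + 0.0203*j - 0.1617
(2) = 0.99*o + 8.21
(3) = g^5 + 4*g^4 - g^3 - 16*g^2 - 6*g + 3
(4) = -1.3176*u^5 - 22.074*u^4 - 32.321*u^3 + 3.8483*u^2 + 21.4969*u + 5.67
(5) = sqrt(2)*p^5 - 3*sqrt(2)*p^4 + 15*p^4 - 45*p^3 - 25*sqrt(2)*p^3 - 480*p^2 + 75*sqrt(2)*p^2 - 224*sqrt(2)*p + 1440*p + 672*sqrt(2)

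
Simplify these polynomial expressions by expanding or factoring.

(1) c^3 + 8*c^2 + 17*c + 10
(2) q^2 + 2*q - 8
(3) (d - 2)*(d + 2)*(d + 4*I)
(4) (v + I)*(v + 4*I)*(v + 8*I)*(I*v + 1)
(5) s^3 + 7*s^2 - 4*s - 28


(1) = (c + 1)*(c + 2)*(c + 5)
(2) = (q - 2)*(q + 4)
(3) = d^3 + 4*I*d^2 - 4*d - 16*I
(4) = I*v^4 - 12*v^3 - 31*I*v^2 - 12*v - 32*I
(5) = (s - 2)*(s + 2)*(s + 7)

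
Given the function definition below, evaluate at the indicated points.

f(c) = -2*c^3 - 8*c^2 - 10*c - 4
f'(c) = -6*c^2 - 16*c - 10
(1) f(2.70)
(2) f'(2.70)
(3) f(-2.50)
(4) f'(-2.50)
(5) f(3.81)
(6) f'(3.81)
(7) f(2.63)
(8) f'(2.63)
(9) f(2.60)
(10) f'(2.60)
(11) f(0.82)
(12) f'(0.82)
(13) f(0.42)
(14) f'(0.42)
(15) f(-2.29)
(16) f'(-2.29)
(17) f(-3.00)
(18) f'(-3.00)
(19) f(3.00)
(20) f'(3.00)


(1) = -128.69
(2) = -96.94
(3) = 2.25
(4) = -7.50
(5) = -268.84
(6) = -158.06
(7) = -122.02
(8) = -93.58
(9) = -119.23
(10) = -92.16
(11) = -18.68
(12) = -27.15
(13) = -9.76
(14) = -17.78
(15) = 0.97
(16) = -4.82
(17) = 8.00
(18) = -16.00
(19) = -160.00
(20) = -112.00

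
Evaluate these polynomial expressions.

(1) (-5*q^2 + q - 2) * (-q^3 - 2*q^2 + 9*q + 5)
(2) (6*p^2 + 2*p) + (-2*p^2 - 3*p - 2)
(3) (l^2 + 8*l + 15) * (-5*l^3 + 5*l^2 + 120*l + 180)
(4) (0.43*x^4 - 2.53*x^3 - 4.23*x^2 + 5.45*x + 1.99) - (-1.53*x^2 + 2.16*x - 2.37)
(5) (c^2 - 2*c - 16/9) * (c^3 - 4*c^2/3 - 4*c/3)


(1) = 5*q^5 + 9*q^4 - 45*q^3 - 12*q^2 - 13*q - 10
(2) = 4*p^2 - p - 2
(3) = -5*l^5 - 35*l^4 + 85*l^3 + 1215*l^2 + 3240*l + 2700
(4) = 0.43*x^4 - 2.53*x^3 - 2.7*x^2 + 3.29*x + 4.36
(5) = c^5 - 10*c^4/3 - 4*c^3/9 + 136*c^2/27 + 64*c/27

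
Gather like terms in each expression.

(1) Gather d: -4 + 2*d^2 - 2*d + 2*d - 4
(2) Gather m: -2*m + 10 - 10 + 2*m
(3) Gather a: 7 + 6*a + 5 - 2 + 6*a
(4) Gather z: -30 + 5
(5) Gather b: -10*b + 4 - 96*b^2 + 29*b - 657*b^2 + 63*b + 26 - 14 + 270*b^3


(1) = 2*d^2 - 8
(2) = 0
(3) = 12*a + 10
(4) = -25
(5) = 270*b^3 - 753*b^2 + 82*b + 16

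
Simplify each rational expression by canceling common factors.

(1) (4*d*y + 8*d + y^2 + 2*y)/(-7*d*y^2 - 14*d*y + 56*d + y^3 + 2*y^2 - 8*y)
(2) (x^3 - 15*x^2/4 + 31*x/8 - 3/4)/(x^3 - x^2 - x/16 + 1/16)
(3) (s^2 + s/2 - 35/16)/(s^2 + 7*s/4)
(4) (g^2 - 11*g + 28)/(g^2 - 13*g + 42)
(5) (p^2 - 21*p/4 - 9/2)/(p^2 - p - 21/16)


(1) = (4*d*y + 8*d + y^2 + 2*y)/(-7*d*y^2 - 14*d*y + 56*d + y^3 + 2*y^2 - 8*y)
(2) = (4*x^2 - 14*x + 12)/(4*x^2 - 3*x - 1)
(3) = (4*s - 5)/(4*s)
(4) = (g - 4)/(g - 6)
(5) = (4*p - 24)/(4*p - 7)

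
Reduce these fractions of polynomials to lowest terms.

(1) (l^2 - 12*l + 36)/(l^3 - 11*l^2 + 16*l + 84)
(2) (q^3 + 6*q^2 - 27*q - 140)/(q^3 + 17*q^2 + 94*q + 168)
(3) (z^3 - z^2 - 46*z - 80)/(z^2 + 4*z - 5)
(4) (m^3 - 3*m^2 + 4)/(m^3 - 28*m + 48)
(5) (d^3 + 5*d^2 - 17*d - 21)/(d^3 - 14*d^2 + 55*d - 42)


(1) = (l - 6)/(l^2 - 5*l - 14)
(2) = (q - 5)/(q + 6)
(3) = (z^2 - 6*z - 16)/(z - 1)
(4) = (m^2 - m - 2)/(m^2 + 2*m - 24)
(5) = (d^3 + 5*d^2 - 17*d - 21)/(d^3 - 14*d^2 + 55*d - 42)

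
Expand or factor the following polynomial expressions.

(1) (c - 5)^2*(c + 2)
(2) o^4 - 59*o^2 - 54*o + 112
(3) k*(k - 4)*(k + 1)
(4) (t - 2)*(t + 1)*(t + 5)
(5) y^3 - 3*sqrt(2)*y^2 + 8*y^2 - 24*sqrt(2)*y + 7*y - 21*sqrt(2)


(1) = c^3 - 8*c^2 + 5*c + 50
(2) = (o - 8)*(o - 1)*(o + 2)*(o + 7)
(3) = k^3 - 3*k^2 - 4*k
(4) = t^3 + 4*t^2 - 7*t - 10
(5) = (y + 1)*(y + 7)*(y - 3*sqrt(2))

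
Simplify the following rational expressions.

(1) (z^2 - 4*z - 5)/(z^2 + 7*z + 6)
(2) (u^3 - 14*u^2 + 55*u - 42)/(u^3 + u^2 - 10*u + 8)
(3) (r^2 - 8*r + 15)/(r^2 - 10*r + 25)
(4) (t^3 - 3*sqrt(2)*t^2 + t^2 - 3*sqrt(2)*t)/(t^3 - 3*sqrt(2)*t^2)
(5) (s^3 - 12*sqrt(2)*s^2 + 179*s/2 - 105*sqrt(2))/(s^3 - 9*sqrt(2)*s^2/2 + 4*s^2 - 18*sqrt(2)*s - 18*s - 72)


(1) = (z - 5)/(z + 6)
(2) = (u^2 - 13*u + 42)/(u^2 + 2*u - 8)
(3) = (r - 3)/(r - 5)
(4) = (t + 1)/t
(5) = (4*s^2 - 24*sqrt(2)*s + 70)/(4*s^2 + s*(6*sqrt(2) + 16) + 24*sqrt(2))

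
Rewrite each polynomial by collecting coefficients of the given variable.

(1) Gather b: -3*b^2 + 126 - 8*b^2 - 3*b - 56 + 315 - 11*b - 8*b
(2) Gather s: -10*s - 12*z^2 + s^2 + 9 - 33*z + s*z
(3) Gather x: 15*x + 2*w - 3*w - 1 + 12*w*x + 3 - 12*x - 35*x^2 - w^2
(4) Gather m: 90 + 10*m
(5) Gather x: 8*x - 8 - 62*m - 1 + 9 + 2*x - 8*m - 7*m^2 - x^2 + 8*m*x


(1) = -11*b^2 - 22*b + 385
(2) = s^2 + s*(z - 10) - 12*z^2 - 33*z + 9
(3) = -w^2 - w - 35*x^2 + x*(12*w + 3) + 2
(4) = 10*m + 90
(5) = -7*m^2 - 70*m - x^2 + x*(8*m + 10)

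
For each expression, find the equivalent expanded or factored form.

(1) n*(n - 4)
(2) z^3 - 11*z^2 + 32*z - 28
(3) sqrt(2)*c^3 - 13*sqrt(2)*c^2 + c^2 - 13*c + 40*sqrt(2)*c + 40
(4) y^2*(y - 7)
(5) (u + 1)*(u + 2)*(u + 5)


(1) = n^2 - 4*n
(2) = (z - 7)*(z - 2)^2
(3) = (c - 8)*(c - 5)*(sqrt(2)*c + 1)
(4) = y^3 - 7*y^2
(5) = u^3 + 8*u^2 + 17*u + 10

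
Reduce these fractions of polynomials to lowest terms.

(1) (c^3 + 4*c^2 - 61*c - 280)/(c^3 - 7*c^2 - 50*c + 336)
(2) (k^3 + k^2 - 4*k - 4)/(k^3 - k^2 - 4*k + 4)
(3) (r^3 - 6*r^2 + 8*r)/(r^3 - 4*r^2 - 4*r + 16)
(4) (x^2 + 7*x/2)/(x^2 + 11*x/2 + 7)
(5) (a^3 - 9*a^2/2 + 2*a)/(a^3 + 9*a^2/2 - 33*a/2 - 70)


(1) = (c + 5)/(c - 6)
(2) = (k + 1)/(k - 1)
(3) = r/(r + 2)
(4) = x/(x + 2)
(5) = (2*a^2 - a)/(2*a^2 + 17*a + 35)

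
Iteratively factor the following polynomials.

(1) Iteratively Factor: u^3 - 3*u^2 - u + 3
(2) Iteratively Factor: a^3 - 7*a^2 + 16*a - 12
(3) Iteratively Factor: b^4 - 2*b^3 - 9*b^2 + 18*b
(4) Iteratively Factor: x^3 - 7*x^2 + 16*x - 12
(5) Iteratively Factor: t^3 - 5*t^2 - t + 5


(1) = (u - 1)*(u^2 - 2*u - 3) = (u - 3)*(u - 1)*(u + 1)
(2) = (a - 2)*(a^2 - 5*a + 6) = (a - 3)*(a - 2)*(a - 2)
(3) = (b + 3)*(b^3 - 5*b^2 + 6*b) = (b - 2)*(b + 3)*(b^2 - 3*b) = b*(b - 2)*(b + 3)*(b - 3)
(4) = (x - 2)*(x^2 - 5*x + 6) = (x - 2)^2*(x - 3)
(5) = (t - 5)*(t^2 - 1) = (t - 5)*(t + 1)*(t - 1)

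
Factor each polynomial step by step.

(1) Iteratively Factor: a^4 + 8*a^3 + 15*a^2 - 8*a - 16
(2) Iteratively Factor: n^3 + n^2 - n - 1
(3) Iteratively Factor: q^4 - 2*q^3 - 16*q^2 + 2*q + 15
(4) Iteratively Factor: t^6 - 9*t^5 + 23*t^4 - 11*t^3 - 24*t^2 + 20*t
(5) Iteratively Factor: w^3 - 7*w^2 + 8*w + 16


(1) = (a - 1)*(a^3 + 9*a^2 + 24*a + 16) = (a - 1)*(a + 4)*(a^2 + 5*a + 4) = (a - 1)*(a + 4)^2*(a + 1)
(2) = (n - 1)*(n^2 + 2*n + 1) = (n - 1)*(n + 1)*(n + 1)
(3) = (q - 1)*(q^3 - q^2 - 17*q - 15) = (q - 1)*(q + 1)*(q^2 - 2*q - 15) = (q - 1)*(q + 1)*(q + 3)*(q - 5)
(4) = (t - 2)*(t^5 - 7*t^4 + 9*t^3 + 7*t^2 - 10*t) = (t - 5)*(t - 2)*(t^4 - 2*t^3 - t^2 + 2*t) = (t - 5)*(t - 2)*(t - 1)*(t^3 - t^2 - 2*t) = t*(t - 5)*(t - 2)*(t - 1)*(t^2 - t - 2) = t*(t - 5)*(t - 2)^2*(t - 1)*(t + 1)
(5) = (w - 4)*(w^2 - 3*w - 4) = (w - 4)^2*(w + 1)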